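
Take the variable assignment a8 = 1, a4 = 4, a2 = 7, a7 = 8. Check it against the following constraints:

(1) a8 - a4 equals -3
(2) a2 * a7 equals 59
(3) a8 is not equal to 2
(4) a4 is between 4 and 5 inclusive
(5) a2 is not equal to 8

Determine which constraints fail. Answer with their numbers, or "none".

(1) a8 - a4 = 1 - 4 = -3 — holds.
(2) a2 * a7 = 7 * 8 = 56, not 59 — fails.
(3) a8 = 1, and 1 ≠ 2 — holds.
(4) a4 = 4 lies in [4, 5] — holds.
(5) a2 = 7, and 7 ≠ 8 — holds.

Violated: 2.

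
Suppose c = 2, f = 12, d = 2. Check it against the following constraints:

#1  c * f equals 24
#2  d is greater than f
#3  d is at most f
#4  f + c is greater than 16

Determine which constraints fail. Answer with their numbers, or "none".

No — constraints 2 and 4 are not satisfied.

#1 c * f = 2 * 12 = 24  ✓
#2 d = 2, f = 12; 2 ≤ 12 (want >)  ✗
#3 d = 2, f = 12; 2 ≤ 12  ✓
#4 f + c = 12 + 2 = 14; 14 ≤ 16, bound 16 not met  ✗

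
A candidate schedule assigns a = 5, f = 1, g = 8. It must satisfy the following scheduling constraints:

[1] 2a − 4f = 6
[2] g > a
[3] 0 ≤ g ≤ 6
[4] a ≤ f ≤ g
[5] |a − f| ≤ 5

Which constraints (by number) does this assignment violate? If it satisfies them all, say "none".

[1] 2a − 4f = 2(5) − 4(1) = 6 — satisfied.
[2] g = 8, a = 5; 8 > 5 — satisfied.
[3] g = 8 is outside [0, 6] — violated.
[4] values 5, 1, 8; a = 5 is not ≤ f = 1 — violated.
[5] |5 − 1| = 4; 4 ≤ 5 — satisfied.

The assignment fails constraints 3 and 4.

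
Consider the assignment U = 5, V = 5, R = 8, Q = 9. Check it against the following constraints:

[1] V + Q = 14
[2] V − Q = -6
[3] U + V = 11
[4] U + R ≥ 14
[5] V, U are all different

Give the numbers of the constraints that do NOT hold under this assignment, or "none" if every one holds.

Constraints 2, 3, 4, 5 do not hold.

[1] V + Q = 5 + 9 = 14 — OK.
[2] V − Q = 5 − 9 = -4, not -6 — violated.
[3] U + V = 5 + 5 = 10, not 11 — violated.
[4] U + R = 5 + 8 = 13; 13 < 14, bound 14 not met — violated.
[5] V = U = 5, not all different — violated.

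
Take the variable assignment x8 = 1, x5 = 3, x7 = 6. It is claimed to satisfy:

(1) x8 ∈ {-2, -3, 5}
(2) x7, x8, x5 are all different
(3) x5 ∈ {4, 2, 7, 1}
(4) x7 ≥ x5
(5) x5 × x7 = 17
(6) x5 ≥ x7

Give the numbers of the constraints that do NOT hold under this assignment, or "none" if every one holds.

Constraints 1, 3, 5, and 6 are violated.

(1) x8 = 1 is not in {-2, -3, 5}  no
(2) values 6, 1, 3 are pairwise distinct  yes
(3) x5 = 3 is not in {4, 2, 7, 1}  no
(4) x7 = 6, x5 = 3; 6 ≥ 3  yes
(5) x5 × x7 = 3 × 6 = 18, not 17  no
(6) x5 = 3, x7 = 6; 3 < 6 (want ≥)  no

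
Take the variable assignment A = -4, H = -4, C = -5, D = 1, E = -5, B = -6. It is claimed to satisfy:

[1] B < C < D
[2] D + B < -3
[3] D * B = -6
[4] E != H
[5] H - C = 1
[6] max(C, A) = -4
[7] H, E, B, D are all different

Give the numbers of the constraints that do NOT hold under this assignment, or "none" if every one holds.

[1] values -6 < -5 < 1  true
[2] D + B = 1 + (-6) = -5; -5 < -3  true
[3] D * B = 1 * (-6) = -6  true
[4] E = -5, H = -4; distinct  true
[5] H - C = -4 - (-5) = 1  true
[6] max(-5, -4) = -4  true
[7] values -4, -5, -6, 1 are pairwise distinct  true

All constraints are satisfied.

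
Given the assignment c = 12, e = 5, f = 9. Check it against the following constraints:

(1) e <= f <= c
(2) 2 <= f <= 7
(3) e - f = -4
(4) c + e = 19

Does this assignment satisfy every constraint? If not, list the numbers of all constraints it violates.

(1) values 5 <= 9 <= 12 — holds.
(2) f = 9 is outside [2, 7] — fails.
(3) e - f = 5 - 9 = -4 — holds.
(4) c + e = 12 + 5 = 17, not 19 — fails.

Constraints 2 and 4 are violated.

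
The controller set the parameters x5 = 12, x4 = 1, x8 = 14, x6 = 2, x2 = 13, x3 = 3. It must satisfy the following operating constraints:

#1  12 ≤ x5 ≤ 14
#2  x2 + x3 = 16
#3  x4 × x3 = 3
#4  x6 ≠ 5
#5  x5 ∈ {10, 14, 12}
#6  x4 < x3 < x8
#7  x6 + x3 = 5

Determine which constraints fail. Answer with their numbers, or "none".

#1 x5 = 12 lies in [12, 14] — holds.
#2 x2 + x3 = 13 + 3 = 16 — holds.
#3 x4 × x3 = 1 × 3 = 3 — holds.
#4 x6 = 2, and 2 ≠ 5 — holds.
#5 x5 = 12 is in {10, 14, 12} — holds.
#6 values 1 < 3 < 14 — holds.
#7 x6 + x3 = 2 + 3 = 5 — holds.

Yes — all constraints hold.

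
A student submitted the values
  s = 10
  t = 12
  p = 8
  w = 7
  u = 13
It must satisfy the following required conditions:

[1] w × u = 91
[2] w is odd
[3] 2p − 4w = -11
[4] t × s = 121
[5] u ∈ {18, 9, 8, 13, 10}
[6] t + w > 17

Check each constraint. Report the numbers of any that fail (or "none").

[1] w × u = 7 × 13 = 91 — holds.
[2] w = 7 is odd — holds.
[3] 2p − 4w = 2(8) − 4(7) = -12, not -11 — fails.
[4] t × s = 12 × 10 = 120, not 121 — fails.
[5] u = 13 is in {18, 9, 8, 13, 10} — holds.
[6] t + w = 12 + 7 = 19; 19 > 17 — holds.

Constraints 3 and 4 are violated.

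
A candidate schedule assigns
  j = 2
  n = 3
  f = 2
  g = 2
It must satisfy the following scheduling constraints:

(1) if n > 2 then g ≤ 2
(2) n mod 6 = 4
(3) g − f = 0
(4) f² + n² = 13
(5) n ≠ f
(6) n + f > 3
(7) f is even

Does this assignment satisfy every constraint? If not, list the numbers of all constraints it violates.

(1) n = 3 > 2, so we need g ≤ 2; g = 2 ≤ 2  OK
(2) 3 mod 6 = 3, not 4  FAIL
(3) g − f = 2 − 2 = 0  OK
(4) f² + n² = 2² + 3² = 4 + 9 = 13  OK
(5) n = 3, f = 2; distinct  OK
(6) n + f = 3 + 2 = 5; 5 > 3  OK
(7) f = 2 is even  OK

No — constraint 2 is not satisfied.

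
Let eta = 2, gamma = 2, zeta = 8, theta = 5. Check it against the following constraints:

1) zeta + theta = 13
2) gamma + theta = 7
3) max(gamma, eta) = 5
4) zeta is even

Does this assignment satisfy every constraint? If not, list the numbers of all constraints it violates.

1) zeta + theta = 8 + 5 = 13  ✔
2) gamma + theta = 2 + 5 = 7  ✔
3) max(2, 2) = 2, not 5  ✘
4) zeta = 8 is even  ✔

The assignment fails constraint 3.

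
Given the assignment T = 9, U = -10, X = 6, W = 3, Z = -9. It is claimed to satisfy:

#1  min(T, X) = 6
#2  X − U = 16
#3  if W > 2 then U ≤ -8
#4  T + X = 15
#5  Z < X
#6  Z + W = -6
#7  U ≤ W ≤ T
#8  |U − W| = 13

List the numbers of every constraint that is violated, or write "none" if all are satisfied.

The assignment satisfies every constraint.

#1 min(9, 6) = 6 — holds.
#2 X − U = 6 − (-10) = 16 — holds.
#3 W = 3 > 2, so we need U ≤ -8; U = -10 ≤ -8 — holds.
#4 T + X = 9 + 6 = 15 — holds.
#5 Z = -9, X = 6; -9 < 6 — holds.
#6 Z + W = -9 + 3 = -6 — holds.
#7 values -10 ≤ 3 ≤ 9 — holds.
#8 |-10 − 3| = 13 — holds.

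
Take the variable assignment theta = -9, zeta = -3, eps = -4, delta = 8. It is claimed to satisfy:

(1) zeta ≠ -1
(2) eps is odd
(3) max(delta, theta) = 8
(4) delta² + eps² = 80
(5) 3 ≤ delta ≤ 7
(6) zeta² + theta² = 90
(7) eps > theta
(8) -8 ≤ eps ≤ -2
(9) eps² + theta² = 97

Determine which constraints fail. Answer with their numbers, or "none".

Constraints 2, 5 are violated.

(1) zeta = -3, and -3 ≠ -1  OK
(2) eps = -4 is even  FAIL
(3) max(8, -9) = 8  OK
(4) delta² + eps² = 8² + (-4)² = 64 + 16 = 80  OK
(5) delta = 8 is outside [3, 7]  FAIL
(6) zeta² + theta² = (-3)² + (-9)² = 9 + 81 = 90  OK
(7) eps = -4, theta = -9; -4 > -9  OK
(8) eps = -4 lies in [-8, -2]  OK
(9) eps² + theta² = (-4)² + (-9)² = 16 + 81 = 97  OK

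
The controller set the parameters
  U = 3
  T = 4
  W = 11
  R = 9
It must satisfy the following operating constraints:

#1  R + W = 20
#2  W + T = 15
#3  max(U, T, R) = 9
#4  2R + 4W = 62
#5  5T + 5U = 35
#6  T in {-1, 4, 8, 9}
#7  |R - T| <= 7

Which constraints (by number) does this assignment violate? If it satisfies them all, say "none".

The assignment satisfies every constraint.

#1 R + W = 9 + 11 = 20 — OK.
#2 W + T = 11 + 4 = 15 — OK.
#3 max(3, 4, 9) = 9 — OK.
#4 2R + 4W = 2(9) + 4(11) = 62 — OK.
#5 5T + 5U = 5(4) + 5(3) = 35 — OK.
#6 T = 4 is in {-1, 4, 8, 9} — OK.
#7 |9 - 4| = 5; 5 ≤ 7 — OK.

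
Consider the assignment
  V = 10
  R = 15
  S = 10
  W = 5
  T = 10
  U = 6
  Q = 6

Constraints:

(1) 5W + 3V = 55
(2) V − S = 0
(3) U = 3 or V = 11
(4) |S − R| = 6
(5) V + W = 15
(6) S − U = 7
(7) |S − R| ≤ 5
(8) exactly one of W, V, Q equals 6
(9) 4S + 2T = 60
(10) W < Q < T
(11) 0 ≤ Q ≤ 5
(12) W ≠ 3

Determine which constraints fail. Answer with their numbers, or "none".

Constraints 3, 4, 6, 11 are violated.

(1) 5W + 3V = 5(5) + 3(10) = 55 — satisfied.
(2) V − S = 10 − 10 = 0 — satisfied.
(3) U = 6 ≠ 3 and V = 10 ≠ 11; both disjuncts false — violated.
(4) |10 − 15| = 5, not 6 — violated.
(5) V + W = 10 + 5 = 15 — satisfied.
(6) S − U = 10 − 6 = 4, not 7 — violated.
(7) |10 − 15| = 5; 5 ≤ 5 — satisfied.
(8) W=5, V=10, Q=6; 1 of them equals 6 — satisfied.
(9) 4S + 2T = 4(10) + 2(10) = 60 — satisfied.
(10) values 5 < 6 < 10 — satisfied.
(11) Q = 6 is outside [0, 5] — violated.
(12) W = 5, and 5 ≠ 3 — satisfied.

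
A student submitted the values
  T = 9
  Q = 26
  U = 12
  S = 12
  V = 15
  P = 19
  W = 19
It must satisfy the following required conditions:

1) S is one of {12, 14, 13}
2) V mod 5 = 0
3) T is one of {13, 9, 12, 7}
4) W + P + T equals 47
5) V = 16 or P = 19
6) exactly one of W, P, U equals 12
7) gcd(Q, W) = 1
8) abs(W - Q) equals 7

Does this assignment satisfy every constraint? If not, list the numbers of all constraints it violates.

1) S = 12 is in {12, 14, 13} — satisfied.
2) 15 mod 5 = 0 — satisfied.
3) T = 9 is in {13, 9, 12, 7} — satisfied.
4) W + P + T = 19 + 19 + 9 = 47 — satisfied.
5) V = 15 ≠ 16, but P = 19 = 19 (second disjunct) — satisfied.
6) W=19, P=19, U=12; 1 of them equals 12 — satisfied.
7) gcd(26, 19) = 1 — satisfied.
8) abs(19 - 26) = 7 — satisfied.

All constraints are satisfied.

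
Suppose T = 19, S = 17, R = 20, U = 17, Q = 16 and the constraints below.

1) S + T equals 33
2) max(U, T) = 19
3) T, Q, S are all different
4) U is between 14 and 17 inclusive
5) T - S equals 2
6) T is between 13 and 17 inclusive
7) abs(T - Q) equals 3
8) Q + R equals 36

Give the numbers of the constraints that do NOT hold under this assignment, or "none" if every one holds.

The assignment fails constraints 1, 6.

1) S + T = 17 + 19 = 36, not 33 — fails.
2) max(17, 19) = 19 — holds.
3) values 19, 16, 17 are pairwise distinct — holds.
4) U = 17 lies in [14, 17] — holds.
5) T - S = 19 - 17 = 2 — holds.
6) T = 19 is outside [13, 17] — fails.
7) abs(19 - 16) = 3 — holds.
8) Q + R = 16 + 20 = 36 — holds.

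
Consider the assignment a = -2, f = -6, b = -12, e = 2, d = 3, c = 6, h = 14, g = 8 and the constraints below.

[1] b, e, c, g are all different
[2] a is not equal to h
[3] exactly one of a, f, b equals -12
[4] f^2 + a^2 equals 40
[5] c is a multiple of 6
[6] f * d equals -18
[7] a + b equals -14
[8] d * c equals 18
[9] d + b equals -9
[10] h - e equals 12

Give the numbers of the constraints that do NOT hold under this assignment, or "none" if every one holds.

No violations.

[1] values -12, 2, 6, 8 are pairwise distinct  ✔
[2] a = -2, h = 14; distinct  ✔
[3] a=-2, f=-6, b=-12; 1 of them equals -12  ✔
[4] f^2 + a^2 = (-6)^2 + (-2)^2 = 36 + 4 = 40  ✔
[5] 6 / 6 = 1, so 6 divides 6  ✔
[6] f * d = -6 * 3 = -18  ✔
[7] a + b = -2 + (-12) = -14  ✔
[8] d * c = 3 * 6 = 18  ✔
[9] d + b = 3 + (-12) = -9  ✔
[10] h - e = 14 - 2 = 12  ✔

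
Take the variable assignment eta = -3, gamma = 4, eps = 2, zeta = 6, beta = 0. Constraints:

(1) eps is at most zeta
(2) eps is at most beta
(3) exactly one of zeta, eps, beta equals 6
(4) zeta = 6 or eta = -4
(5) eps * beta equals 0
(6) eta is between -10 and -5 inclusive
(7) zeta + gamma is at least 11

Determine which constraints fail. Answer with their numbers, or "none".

The assignment fails constraints 2, 6, and 7.

(1) eps = 2, zeta = 6; 2 ≤ 6 — OK.
(2) eps = 2, beta = 0; 2 > 0 (want ≤) — violated.
(3) zeta=6, eps=2, beta=0; 1 of them equals 6 — OK.
(4) zeta = 6 = 6 (first disjunct) — OK.
(5) eps * beta = 2 * 0 = 0 — OK.
(6) eta = -3 is outside [-10, -5] — violated.
(7) zeta + gamma = 6 + 4 = 10; 10 < 11, bound 11 not met — violated.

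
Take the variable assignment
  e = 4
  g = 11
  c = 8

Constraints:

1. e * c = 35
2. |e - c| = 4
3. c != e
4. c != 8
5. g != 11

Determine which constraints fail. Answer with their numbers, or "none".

No — constraints 1, 4, and 5 are not satisfied.

1. e * c = 4 * 8 = 32, not 35 — violated.
2. |4 - 8| = 4 — OK.
3. c = 8, e = 4; distinct — OK.
4. c = 8, but 8 is required to differ — violated.
5. g = 11, but 11 is required to differ — violated.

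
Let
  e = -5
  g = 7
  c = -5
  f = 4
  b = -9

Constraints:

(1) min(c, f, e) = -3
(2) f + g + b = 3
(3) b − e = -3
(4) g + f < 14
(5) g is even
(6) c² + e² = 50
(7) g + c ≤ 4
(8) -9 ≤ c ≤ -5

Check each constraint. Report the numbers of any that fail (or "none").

Constraints 1, 2, 3, and 5 are violated.

(1) min(-5, 4, -5) = -5, not -3 — violated.
(2) f + g + b = 4 + 7 + (-9) = 2, not 3 — violated.
(3) b − e = -9 − (-5) = -4, not -3 — violated.
(4) g + f = 7 + 4 = 11; 11 < 14 — OK.
(5) g = 7 is odd — violated.
(6) c² + e² = (-5)² + (-5)² = 25 + 25 = 50 — OK.
(7) g + c = 7 + (-5) = 2; 2 ≤ 4 — OK.
(8) c = -5 lies in [-9, -5] — OK.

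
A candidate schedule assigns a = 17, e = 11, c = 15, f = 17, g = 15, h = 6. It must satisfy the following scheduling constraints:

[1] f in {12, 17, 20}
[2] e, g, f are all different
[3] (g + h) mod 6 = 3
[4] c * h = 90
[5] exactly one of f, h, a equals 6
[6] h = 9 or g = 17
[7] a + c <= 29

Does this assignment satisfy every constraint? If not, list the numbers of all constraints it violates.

Violated: 6, 7.

[1] f = 17 is in {12, 17, 20} — holds.
[2] values 11, 15, 17 are pairwise distinct — holds.
[3] g + h = 21; 21 mod 6 = 3 — holds.
[4] c * h = 15 * 6 = 90 — holds.
[5] f=17, h=6, a=17; 1 of them equals 6 — holds.
[6] h = 6 ≠ 9 and g = 15 ≠ 17; both disjuncts false — fails.
[7] a + c = 17 + 15 = 32; 32 > 29, bound 29 not met — fails.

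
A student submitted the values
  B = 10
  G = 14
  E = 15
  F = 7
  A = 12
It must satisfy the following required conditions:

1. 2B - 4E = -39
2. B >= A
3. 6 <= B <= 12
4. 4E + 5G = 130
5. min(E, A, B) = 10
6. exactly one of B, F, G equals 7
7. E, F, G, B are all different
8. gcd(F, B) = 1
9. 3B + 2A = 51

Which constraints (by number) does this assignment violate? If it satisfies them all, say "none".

1. 2B - 4E = 2(10) - 4(15) = -40, not -39  false
2. B = 10, A = 12; 10 < 12 (want ≥)  false
3. B = 10 lies in [6, 12]  true
4. 4E + 5G = 4(15) + 5(14) = 130  true
5. min(15, 12, 10) = 10  true
6. B=10, F=7, G=14; 1 of them equals 7  true
7. values 15, 7, 14, 10 are pairwise distinct  true
8. gcd(7, 10) = 1  true
9. 3B + 2A = 3(10) + 2(12) = 54, not 51  false

Violated: 1, 2, 9.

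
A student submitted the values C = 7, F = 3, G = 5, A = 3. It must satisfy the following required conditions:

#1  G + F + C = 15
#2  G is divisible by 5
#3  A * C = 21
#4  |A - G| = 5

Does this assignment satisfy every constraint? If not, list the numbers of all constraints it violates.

#1 G + F + C = 5 + 3 + 7 = 15  ✔
#2 5 / 5 = 1, so 5 divides 5  ✔
#3 A * C = 3 * 7 = 21  ✔
#4 |3 - 5| = 2, not 5  ✘

Constraint 4 does not hold.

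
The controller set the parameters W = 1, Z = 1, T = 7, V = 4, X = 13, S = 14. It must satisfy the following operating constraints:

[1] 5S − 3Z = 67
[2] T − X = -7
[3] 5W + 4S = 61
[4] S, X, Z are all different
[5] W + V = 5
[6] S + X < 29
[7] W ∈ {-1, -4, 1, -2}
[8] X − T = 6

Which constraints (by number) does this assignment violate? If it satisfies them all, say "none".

Constraint 2 does not hold.

[1] 5S − 3Z = 5(14) − 3(1) = 67 — holds.
[2] T − X = 7 − 13 = -6, not -7 — does not hold.
[3] 5W + 4S = 5(1) + 4(14) = 61 — holds.
[4] values 14, 13, 1 are pairwise distinct — holds.
[5] W + V = 1 + 4 = 5 — holds.
[6] S + X = 14 + 13 = 27; 27 < 29 — holds.
[7] W = 1 is in {-1, -4, 1, -2} — holds.
[8] X − T = 13 − 7 = 6 — holds.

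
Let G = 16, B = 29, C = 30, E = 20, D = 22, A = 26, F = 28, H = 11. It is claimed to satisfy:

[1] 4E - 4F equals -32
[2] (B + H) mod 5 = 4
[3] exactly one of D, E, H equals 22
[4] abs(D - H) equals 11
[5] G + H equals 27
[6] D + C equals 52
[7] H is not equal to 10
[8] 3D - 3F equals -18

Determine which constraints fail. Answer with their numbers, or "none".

[1] 4E - 4F = 4(20) - 4(28) = -32  yes
[2] B + H = 40; 40 mod 5 = 0, not 4  no
[3] D=22, E=20, H=11; 1 of them equals 22  yes
[4] abs(22 - 11) = 11  yes
[5] G + H = 16 + 11 = 27  yes
[6] D + C = 22 + 30 = 52  yes
[7] H = 11, and 11 ≠ 10  yes
[8] 3D - 3F = 3(22) - 3(28) = -18  yes

The assignment fails constraint 2.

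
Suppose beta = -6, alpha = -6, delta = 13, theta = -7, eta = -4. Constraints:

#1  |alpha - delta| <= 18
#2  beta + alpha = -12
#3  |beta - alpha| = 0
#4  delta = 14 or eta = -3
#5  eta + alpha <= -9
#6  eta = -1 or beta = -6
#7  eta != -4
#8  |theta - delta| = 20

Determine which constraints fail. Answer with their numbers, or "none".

#1 |-6 - 13| = 19; 19 > 18, exceeds bound 18 — fails.
#2 beta + alpha = -6 + (-6) = -12 — holds.
#3 |-6 - (-6)| = 0 — holds.
#4 delta = 13 ≠ 14 and eta = -4 ≠ -3; both disjuncts false — fails.
#5 eta + alpha = -4 + (-6) = -10; -10 ≤ -9 — holds.
#6 eta = -4 ≠ -1, but beta = -6 = -6 (second disjunct) — holds.
#7 eta = -4, but -4 is required to differ — fails.
#8 |-7 - 13| = 20 — holds.

The assignment fails constraints 1, 4, 7.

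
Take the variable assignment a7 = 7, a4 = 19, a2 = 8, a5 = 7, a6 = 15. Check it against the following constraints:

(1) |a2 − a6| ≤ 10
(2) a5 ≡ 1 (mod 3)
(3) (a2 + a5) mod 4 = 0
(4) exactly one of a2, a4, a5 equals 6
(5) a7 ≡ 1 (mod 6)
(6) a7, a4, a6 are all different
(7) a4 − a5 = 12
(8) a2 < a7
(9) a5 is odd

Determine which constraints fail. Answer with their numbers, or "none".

(1) |8 − 15| = 7; 7 ≤ 10 — satisfied.
(2) 7 mod 3 = 1 — satisfied.
(3) a2 + a5 = 15; 15 mod 4 = 3, not 0 — violated.
(4) a2=8, a4=19, a5=7; 0 of them equal 6, not exactly one — violated.
(5) 7 mod 6 = 1 — satisfied.
(6) values 7, 19, 15 are pairwise distinct — satisfied.
(7) a4 − a5 = 19 − 7 = 12 — satisfied.
(8) a2 = 8, a7 = 7; 8 ≥ 7 (want <) — violated.
(9) a5 = 7 is odd — satisfied.

No — constraints 3, 4, and 8 are not satisfied.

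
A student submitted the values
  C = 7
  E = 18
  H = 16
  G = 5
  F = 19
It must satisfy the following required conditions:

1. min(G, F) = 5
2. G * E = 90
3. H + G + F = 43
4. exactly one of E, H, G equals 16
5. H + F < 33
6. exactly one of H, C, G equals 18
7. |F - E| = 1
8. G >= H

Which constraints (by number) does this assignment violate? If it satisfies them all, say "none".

1. min(5, 19) = 5  true
2. G * E = 5 * 18 = 90  true
3. H + G + F = 16 + 5 + 19 = 40, not 43  false
4. E=18, H=16, G=5; 1 of them equals 16  true
5. H + F = 16 + 19 = 35; 35 ≥ 33, bound 33 not met  false
6. H=16, C=7, G=5; 0 of them equal 18, not exactly one  false
7. |19 - 18| = 1  true
8. G = 5, H = 16; 5 < 16 (want ≥)  false

No — constraints 3, 5, 6, and 8 are not satisfied.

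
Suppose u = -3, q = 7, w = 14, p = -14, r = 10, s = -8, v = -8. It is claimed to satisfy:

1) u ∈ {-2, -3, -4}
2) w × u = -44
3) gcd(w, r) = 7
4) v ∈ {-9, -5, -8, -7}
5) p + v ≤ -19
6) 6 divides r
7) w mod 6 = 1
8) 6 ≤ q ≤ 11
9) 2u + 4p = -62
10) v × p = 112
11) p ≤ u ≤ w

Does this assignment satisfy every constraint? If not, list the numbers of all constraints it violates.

1) u = -3 is in {-2, -3, -4}  OK
2) w × u = 14 × (-3) = -42, not -44  FAIL
3) gcd(14, 10) = 2, not 7  FAIL
4) v = -8 is in {-9, -5, -8, -7}  OK
5) p + v = -14 + (-8) = -22; -22 ≤ -19  OK
6) 10 = 6×1 + 4, so 6 does not divide 10  FAIL
7) 14 mod 6 = 2, not 1  FAIL
8) q = 7 lies in [6, 11]  OK
9) 2u + 4p = 2(-3) + 4(-14) = -62  OK
10) v × p = -8 × (-14) = 112  OK
11) values -14 ≤ -3 ≤ 14  OK

No — constraints 2, 3, 6, and 7 are not satisfied.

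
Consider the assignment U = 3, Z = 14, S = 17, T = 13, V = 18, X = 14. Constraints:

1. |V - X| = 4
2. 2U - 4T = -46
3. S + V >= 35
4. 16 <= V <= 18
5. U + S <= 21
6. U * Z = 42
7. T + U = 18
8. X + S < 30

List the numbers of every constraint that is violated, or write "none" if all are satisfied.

1. |18 - 14| = 4 — holds.
2. 2U - 4T = 2(3) - 4(13) = -46 — holds.
3. S + V = 17 + 18 = 35; 35 ≥ 35 — holds.
4. V = 18 lies in [16, 18] — holds.
5. U + S = 3 + 17 = 20; 20 ≤ 21 — holds.
6. U * Z = 3 * 14 = 42 — holds.
7. T + U = 13 + 3 = 16, not 18 — does not hold.
8. X + S = 14 + 17 = 31; 31 ≥ 30, bound 30 not met — does not hold.

The assignment fails constraints 7, 8.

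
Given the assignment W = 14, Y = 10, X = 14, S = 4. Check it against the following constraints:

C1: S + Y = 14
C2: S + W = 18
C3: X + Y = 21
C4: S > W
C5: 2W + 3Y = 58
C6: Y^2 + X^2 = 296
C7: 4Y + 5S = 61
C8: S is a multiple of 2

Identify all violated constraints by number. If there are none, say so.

Violated: 3, 4, and 7.

C1: S + Y = 4 + 10 = 14  ✓
C2: S + W = 4 + 14 = 18  ✓
C3: X + Y = 14 + 10 = 24, not 21  ✗
C4: S = 4, W = 14; 4 ≤ 14 (want >)  ✗
C5: 2W + 3Y = 2(14) + 3(10) = 58  ✓
C6: Y^2 + X^2 = 10^2 + 14^2 = 100 + 196 = 296  ✓
C7: 4Y + 5S = 4(10) + 5(4) = 60, not 61  ✗
C8: 4 / 2 = 2, so 2 divides 4  ✓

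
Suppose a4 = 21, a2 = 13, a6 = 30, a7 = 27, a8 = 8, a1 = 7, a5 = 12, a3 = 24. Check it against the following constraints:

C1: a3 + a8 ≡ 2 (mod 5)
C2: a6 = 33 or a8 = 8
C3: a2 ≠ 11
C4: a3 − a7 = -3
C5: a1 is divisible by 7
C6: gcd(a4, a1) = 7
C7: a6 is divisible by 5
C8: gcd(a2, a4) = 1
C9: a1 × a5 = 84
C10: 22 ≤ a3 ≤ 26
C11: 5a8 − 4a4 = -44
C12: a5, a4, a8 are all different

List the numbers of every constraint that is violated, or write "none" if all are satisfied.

C1: a3 + a8 = 32; 32 mod 5 = 2 — satisfied.
C2: a6 = 30 ≠ 33, but a8 = 8 = 8 (second disjunct) — satisfied.
C3: a2 = 13, and 13 ≠ 11 — satisfied.
C4: a3 − a7 = 24 − 27 = -3 — satisfied.
C5: 7 / 7 = 1, so 7 divides 7 — satisfied.
C6: gcd(21, 7) = 7 — satisfied.
C7: 30 / 5 = 6, so 5 divides 30 — satisfied.
C8: gcd(13, 21) = 1 — satisfied.
C9: a1 × a5 = 7 × 12 = 84 — satisfied.
C10: a3 = 24 lies in [22, 26] — satisfied.
C11: 5a8 − 4a4 = 5(8) − 4(21) = -44 — satisfied.
C12: values 12, 21, 8 are pairwise distinct — satisfied.

None — every constraint holds.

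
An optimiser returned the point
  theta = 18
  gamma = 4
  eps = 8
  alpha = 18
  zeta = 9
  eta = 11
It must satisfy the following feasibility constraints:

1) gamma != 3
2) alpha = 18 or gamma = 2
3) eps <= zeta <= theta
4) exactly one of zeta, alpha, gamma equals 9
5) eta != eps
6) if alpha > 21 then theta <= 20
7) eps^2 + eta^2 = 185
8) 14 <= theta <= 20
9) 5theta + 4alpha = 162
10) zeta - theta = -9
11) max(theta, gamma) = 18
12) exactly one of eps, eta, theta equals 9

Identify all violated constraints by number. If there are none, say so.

1) gamma = 4, and 4 ≠ 3  holds
2) alpha = 18 = 18 (first disjunct)  holds
3) values 8 <= 9 <= 18  holds
4) zeta=9, alpha=18, gamma=4; 1 of them equals 9  holds
5) eta = 11, eps = 8; distinct  holds
6) alpha = 18, not > 21; antecedent false, conditional vacuously true  holds
7) eps^2 + eta^2 = 8^2 + 11^2 = 64 + 121 = 185  holds
8) theta = 18 lies in [14, 20]  holds
9) 5theta + 4alpha = 5(18) + 4(18) = 162  holds
10) zeta - theta = 9 - 18 = -9  holds
11) max(18, 4) = 18  holds
12) eps=8, eta=11, theta=18; 0 of them equal 9, not exactly one  fails

The assignment fails constraint 12.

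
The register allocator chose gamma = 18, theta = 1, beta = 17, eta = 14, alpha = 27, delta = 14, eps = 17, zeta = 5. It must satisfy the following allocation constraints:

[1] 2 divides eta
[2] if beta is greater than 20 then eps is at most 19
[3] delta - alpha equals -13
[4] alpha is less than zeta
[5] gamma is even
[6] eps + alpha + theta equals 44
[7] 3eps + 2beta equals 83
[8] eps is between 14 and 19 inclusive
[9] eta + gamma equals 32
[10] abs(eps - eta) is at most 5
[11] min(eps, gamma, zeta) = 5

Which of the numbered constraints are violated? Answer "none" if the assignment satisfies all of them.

[1] 14 / 2 = 7, so 2 divides 14 — holds.
[2] beta = 17, not > 20; antecedent false, conditional vacuously true — holds.
[3] delta - alpha = 14 - 27 = -13 — holds.
[4] alpha = 27, zeta = 5; 27 ≥ 5 (want <) — does not hold.
[5] gamma = 18 is even — holds.
[6] eps + alpha + theta = 17 + 27 + 1 = 45, not 44 — does not hold.
[7] 3eps + 2beta = 3(17) + 2(17) = 85, not 83 — does not hold.
[8] eps = 17 lies in [14, 19] — holds.
[9] eta + gamma = 14 + 18 = 32 — holds.
[10] abs(17 - 14) = 3; 3 ≤ 5 — holds.
[11] min(17, 18, 5) = 5 — holds.

The assignment fails constraints 4, 6, and 7.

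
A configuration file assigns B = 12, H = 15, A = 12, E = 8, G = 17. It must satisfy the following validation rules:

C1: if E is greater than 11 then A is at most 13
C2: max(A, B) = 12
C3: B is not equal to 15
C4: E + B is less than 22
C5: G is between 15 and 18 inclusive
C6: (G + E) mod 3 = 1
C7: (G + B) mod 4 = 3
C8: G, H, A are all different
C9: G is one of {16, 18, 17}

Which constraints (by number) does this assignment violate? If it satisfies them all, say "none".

The assignment fails constraint 7.

C1: E = 8, not > 11; antecedent false, conditional vacuously true  true
C2: max(12, 12) = 12  true
C3: B = 12, and 12 ≠ 15  true
C4: E + B = 8 + 12 = 20; 20 < 22  true
C5: G = 17 lies in [15, 18]  true
C6: G + E = 25; 25 mod 3 = 1  true
C7: G + B = 29; 29 mod 4 = 1, not 3  false
C8: values 17, 15, 12 are pairwise distinct  true
C9: G = 17 is in {16, 18, 17}  true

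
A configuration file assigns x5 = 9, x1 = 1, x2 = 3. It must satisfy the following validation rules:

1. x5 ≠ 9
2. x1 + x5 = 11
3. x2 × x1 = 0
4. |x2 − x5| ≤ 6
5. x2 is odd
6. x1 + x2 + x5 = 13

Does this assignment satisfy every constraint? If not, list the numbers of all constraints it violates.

The assignment fails constraints 1, 2, and 3.

1. x5 = 9, but 9 is required to differ — violated.
2. x1 + x5 = 1 + 9 = 10, not 11 — violated.
3. x2 × x1 = 3 × 1 = 3, not 0 — violated.
4. |3 − 9| = 6; 6 ≤ 6 — OK.
5. x2 = 3 is odd — OK.
6. x1 + x2 + x5 = 1 + 3 + 9 = 13 — OK.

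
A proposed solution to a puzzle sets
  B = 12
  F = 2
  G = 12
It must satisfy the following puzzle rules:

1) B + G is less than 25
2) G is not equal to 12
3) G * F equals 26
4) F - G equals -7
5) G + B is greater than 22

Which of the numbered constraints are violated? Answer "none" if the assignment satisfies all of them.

No — constraints 2, 3, and 4 are not satisfied.

1) B + G = 12 + 12 = 24; 24 < 25  true
2) G = 12, but 12 is required to differ  false
3) G * F = 12 * 2 = 24, not 26  false
4) F - G = 2 - 12 = -10, not -7  false
5) G + B = 12 + 12 = 24; 24 > 22  true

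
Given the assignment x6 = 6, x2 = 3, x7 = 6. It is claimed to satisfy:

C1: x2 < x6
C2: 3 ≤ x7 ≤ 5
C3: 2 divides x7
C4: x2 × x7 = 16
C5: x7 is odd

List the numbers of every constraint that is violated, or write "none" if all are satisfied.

No — constraints 2, 4, and 5 are not satisfied.

C1: x2 = 3, x6 = 6; 3 < 6 — OK.
C2: x7 = 6 is outside [3, 5] — violated.
C3: 6 / 2 = 3, so 2 divides 6 — OK.
C4: x2 × x7 = 3 × 6 = 18, not 16 — violated.
C5: x7 = 6 is even — violated.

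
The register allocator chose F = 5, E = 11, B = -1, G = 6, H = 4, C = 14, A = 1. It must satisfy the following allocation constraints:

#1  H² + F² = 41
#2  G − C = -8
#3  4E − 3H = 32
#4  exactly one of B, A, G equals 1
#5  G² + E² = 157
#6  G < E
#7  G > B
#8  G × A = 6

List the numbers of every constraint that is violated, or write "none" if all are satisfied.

All constraints are satisfied.

#1 H² + F² = 4² + 5² = 16 + 25 = 41 — holds.
#2 G − C = 6 − 14 = -8 — holds.
#3 4E − 3H = 4(11) − 3(4) = 32 — holds.
#4 B=-1, A=1, G=6; 1 of them equals 1 — holds.
#5 G² + E² = 6² + 11² = 36 + 121 = 157 — holds.
#6 G = 6, E = 11; 6 < 11 — holds.
#7 G = 6, B = -1; 6 > -1 — holds.
#8 G × A = 6 × 1 = 6 — holds.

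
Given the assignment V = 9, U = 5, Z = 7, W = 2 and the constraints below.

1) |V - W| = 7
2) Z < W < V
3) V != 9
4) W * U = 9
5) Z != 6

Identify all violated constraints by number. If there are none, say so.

Violated: 2, 3, and 4.

1) |9 - 2| = 7  ✔
2) values 7, 2, 9; Z = 7 is not < W = 2  ✘
3) V = 9, but 9 is required to differ  ✘
4) W * U = 2 * 5 = 10, not 9  ✘
5) Z = 7, and 7 ≠ 6  ✔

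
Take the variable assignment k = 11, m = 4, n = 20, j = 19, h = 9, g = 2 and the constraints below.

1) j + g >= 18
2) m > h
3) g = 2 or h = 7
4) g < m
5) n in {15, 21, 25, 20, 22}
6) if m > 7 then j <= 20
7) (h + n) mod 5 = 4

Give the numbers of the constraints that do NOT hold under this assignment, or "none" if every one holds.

The assignment fails constraint 2.

1) j + g = 19 + 2 = 21; 21 ≥ 18  yes
2) m = 4, h = 9; 4 ≤ 9 (want >)  no
3) g = 2 = 2 (first disjunct)  yes
4) g = 2, m = 4; 2 < 4  yes
5) n = 20 is in {15, 21, 25, 20, 22}  yes
6) m = 4, not > 7; antecedent false, conditional vacuously true  yes
7) h + n = 29; 29 mod 5 = 4  yes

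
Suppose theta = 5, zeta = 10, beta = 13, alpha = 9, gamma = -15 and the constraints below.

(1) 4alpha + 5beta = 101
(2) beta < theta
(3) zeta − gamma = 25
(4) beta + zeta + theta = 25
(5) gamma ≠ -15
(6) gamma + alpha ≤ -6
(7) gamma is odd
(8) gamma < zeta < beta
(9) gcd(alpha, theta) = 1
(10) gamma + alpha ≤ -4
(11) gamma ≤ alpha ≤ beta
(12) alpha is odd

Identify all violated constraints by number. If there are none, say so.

No — constraints 2, 4, 5 are not satisfied.

(1) 4alpha + 5beta = 4(9) + 5(13) = 101  ✓
(2) beta = 13, theta = 5; 13 ≥ 5 (want <)  ✗
(3) zeta − gamma = 10 − (-15) = 25  ✓
(4) beta + zeta + theta = 13 + 10 + 5 = 28, not 25  ✗
(5) gamma = -15, but -15 is required to differ  ✗
(6) gamma + alpha = -15 + 9 = -6; -6 ≤ -6  ✓
(7) gamma = -15 is odd  ✓
(8) values -15 < 10 < 13  ✓
(9) gcd(9, 5) = 1  ✓
(10) gamma + alpha = -15 + 9 = -6; -6 ≤ -4  ✓
(11) values -15 ≤ 9 ≤ 13  ✓
(12) alpha = 9 is odd  ✓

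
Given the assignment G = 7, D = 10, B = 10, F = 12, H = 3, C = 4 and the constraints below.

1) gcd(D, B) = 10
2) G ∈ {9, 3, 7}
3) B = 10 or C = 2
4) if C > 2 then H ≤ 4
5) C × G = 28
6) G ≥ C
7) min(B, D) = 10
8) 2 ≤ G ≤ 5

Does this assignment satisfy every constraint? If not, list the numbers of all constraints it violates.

1) gcd(10, 10) = 10 — holds.
2) G = 7 is in {9, 3, 7} — holds.
3) B = 10 = 10 (first disjunct) — holds.
4) C = 4 > 2, so we need H ≤ 4; H = 3 ≤ 4 — holds.
5) C × G = 4 × 7 = 28 — holds.
6) G = 7, C = 4; 7 ≥ 4 — holds.
7) min(10, 10) = 10 — holds.
8) G = 7 is outside [2, 5] — does not hold.

Constraint 8 is violated.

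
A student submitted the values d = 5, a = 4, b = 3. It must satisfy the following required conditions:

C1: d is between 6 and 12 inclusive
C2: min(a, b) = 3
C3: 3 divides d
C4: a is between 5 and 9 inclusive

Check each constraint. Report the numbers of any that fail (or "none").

No — constraints 1, 3, 4 are not satisfied.

C1: d = 5 is outside [6, 12] — fails.
C2: min(4, 3) = 3 — holds.
C3: 5 = 3*1 + 2, so 3 does not divide 5 — fails.
C4: a = 4 is outside [5, 9] — fails.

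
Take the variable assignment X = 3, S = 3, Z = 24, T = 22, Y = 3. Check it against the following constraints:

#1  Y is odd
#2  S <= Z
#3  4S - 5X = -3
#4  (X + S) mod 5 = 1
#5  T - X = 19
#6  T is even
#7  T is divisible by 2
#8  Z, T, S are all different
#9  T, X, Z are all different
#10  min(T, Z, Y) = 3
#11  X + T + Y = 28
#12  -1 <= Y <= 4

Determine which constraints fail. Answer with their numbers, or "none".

#1 Y = 3 is odd  true
#2 S = 3, Z = 24; 3 ≤ 24  true
#3 4S - 5X = 4(3) - 5(3) = -3  true
#4 X + S = 6; 6 mod 5 = 1  true
#5 T - X = 22 - 3 = 19  true
#6 T = 22 is even  true
#7 22 / 2 = 11, so 2 divides 22  true
#8 values 24, 22, 3 are pairwise distinct  true
#9 values 22, 3, 24 are pairwise distinct  true
#10 min(22, 24, 3) = 3  true
#11 X + T + Y = 3 + 22 + 3 = 28  true
#12 Y = 3 lies in [-1, 4]  true

All constraints are satisfied.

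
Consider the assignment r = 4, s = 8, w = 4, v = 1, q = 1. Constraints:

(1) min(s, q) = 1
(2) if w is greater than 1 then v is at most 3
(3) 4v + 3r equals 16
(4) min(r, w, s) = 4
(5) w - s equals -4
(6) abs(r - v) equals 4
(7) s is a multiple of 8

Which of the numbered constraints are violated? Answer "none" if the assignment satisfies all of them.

(1) min(8, 1) = 1 — satisfied.
(2) w = 4 > 1, so we need v ≤ 3; v = 1 ≤ 3 — satisfied.
(3) 4v + 3r = 4(1) + 3(4) = 16 — satisfied.
(4) min(4, 4, 8) = 4 — satisfied.
(5) w - s = 4 - 8 = -4 — satisfied.
(6) abs(4 - 1) = 3, not 4 — violated.
(7) 8 / 8 = 1, so 8 divides 8 — satisfied.

Violated: 6.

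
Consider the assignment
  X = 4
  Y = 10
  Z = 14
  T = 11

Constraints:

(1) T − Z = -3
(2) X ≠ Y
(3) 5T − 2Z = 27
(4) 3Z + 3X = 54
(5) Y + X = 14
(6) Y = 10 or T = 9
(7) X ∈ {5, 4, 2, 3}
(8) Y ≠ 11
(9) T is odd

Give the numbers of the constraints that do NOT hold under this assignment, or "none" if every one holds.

Yes — all constraints hold.

(1) T − Z = 11 − 14 = -3  holds
(2) X = 4, Y = 10; distinct  holds
(3) 5T − 2Z = 5(11) − 2(14) = 27  holds
(4) 3Z + 3X = 3(14) + 3(4) = 54  holds
(5) Y + X = 10 + 4 = 14  holds
(6) Y = 10 = 10 (first disjunct)  holds
(7) X = 4 is in {5, 4, 2, 3}  holds
(8) Y = 10, and 10 ≠ 11  holds
(9) T = 11 is odd  holds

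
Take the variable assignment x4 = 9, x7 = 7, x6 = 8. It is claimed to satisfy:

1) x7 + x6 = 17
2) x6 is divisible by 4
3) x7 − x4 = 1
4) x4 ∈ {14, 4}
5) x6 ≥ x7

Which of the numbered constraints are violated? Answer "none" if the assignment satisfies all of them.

1) x7 + x6 = 7 + 8 = 15, not 17 — violated.
2) 8 / 4 = 2, so 4 divides 8 — satisfied.
3) x7 − x4 = 7 − 9 = -2, not 1 — violated.
4) x4 = 9 is not in {14, 4} — violated.
5) x6 = 8, x7 = 7; 8 ≥ 7 — satisfied.

No — constraints 1, 3, and 4 are not satisfied.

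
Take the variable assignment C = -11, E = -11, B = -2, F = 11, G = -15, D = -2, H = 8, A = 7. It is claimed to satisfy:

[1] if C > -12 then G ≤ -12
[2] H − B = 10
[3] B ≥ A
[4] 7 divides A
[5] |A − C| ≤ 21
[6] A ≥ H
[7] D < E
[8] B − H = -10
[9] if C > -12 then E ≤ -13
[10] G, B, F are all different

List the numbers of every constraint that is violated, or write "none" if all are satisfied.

The assignment fails constraints 3, 6, 7, and 9.

[1] C = -11 > -12, so we need G ≤ -12; G = -15 ≤ -12  true
[2] H − B = 8 − (-2) = 10  true
[3] B = -2, A = 7; -2 < 7 (want ≥)  false
[4] 7 / 7 = 1, so 7 divides 7  true
[5] |7 − (-11)| = 18; 18 ≤ 21  true
[6] A = 7, H = 8; 7 < 8 (want ≥)  false
[7] D = -2, E = -11; -2 ≥ -11 (want <)  false
[8] B − H = -2 − 8 = -10  true
[9] C = -11 > -12, so we need E ≤ -13; but E = -11 > -13  false
[10] values -15, -2, 11 are pairwise distinct  true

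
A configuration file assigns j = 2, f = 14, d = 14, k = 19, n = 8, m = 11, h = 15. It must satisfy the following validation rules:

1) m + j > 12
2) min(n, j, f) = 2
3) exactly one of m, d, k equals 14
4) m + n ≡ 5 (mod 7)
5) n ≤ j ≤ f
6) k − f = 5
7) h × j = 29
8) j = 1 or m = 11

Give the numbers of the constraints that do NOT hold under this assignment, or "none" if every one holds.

Violated: 5, 7.

1) m + j = 11 + 2 = 13; 13 > 12 — holds.
2) min(8, 2, 14) = 2 — holds.
3) m=11, d=14, k=19; 1 of them equals 14 — holds.
4) m + n = 19; 19 mod 7 = 5 — holds.
5) values 8, 2, 14; n = 8 is not ≤ j = 2 — fails.
6) k − f = 19 − 14 = 5 — holds.
7) h × j = 15 × 2 = 30, not 29 — fails.
8) j = 2 ≠ 1, but m = 11 = 11 (second disjunct) — holds.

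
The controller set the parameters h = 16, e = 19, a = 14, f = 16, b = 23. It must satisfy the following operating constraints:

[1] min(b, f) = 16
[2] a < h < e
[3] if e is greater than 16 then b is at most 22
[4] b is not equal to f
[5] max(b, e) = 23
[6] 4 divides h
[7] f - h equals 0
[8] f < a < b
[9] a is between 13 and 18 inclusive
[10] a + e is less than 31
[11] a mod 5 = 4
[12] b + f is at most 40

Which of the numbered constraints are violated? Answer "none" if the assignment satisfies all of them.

Constraints 3, 8, and 10 do not hold.

[1] min(23, 16) = 16  OK
[2] values 14 < 16 < 19  OK
[3] e = 19 > 16, so we need b ≤ 22; but b = 23 > 22  FAIL
[4] b = 23, f = 16; distinct  OK
[5] max(23, 19) = 23  OK
[6] 16 / 4 = 4, so 4 divides 16  OK
[7] f - h = 16 - 16 = 0  OK
[8] values 16, 14, 23; f = 16 is not < a = 14  FAIL
[9] a = 14 lies in [13, 18]  OK
[10] a + e = 14 + 19 = 33; 33 ≥ 31, bound 31 not met  FAIL
[11] 14 mod 5 = 4  OK
[12] b + f = 23 + 16 = 39; 39 ≤ 40  OK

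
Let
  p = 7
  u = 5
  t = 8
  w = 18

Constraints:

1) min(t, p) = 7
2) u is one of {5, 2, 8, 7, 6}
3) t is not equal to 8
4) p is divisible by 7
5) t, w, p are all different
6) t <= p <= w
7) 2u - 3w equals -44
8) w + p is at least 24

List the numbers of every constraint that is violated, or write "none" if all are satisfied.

Violated: 3 and 6.

1) min(8, 7) = 7  OK
2) u = 5 is in {5, 2, 8, 7, 6}  OK
3) t = 8, but 8 is required to differ  FAIL
4) 7 / 7 = 1, so 7 divides 7  OK
5) values 8, 18, 7 are pairwise distinct  OK
6) values 8, 7, 18; t = 8 is not <= p = 7  FAIL
7) 2u - 3w = 2(5) - 3(18) = -44  OK
8) w + p = 18 + 7 = 25; 25 ≥ 24  OK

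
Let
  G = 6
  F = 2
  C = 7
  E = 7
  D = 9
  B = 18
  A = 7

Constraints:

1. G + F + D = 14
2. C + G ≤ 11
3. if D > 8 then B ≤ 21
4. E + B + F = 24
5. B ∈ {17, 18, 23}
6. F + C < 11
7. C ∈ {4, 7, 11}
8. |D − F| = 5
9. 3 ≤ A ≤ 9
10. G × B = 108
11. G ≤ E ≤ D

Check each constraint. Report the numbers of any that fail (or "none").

1. G + F + D = 6 + 2 + 9 = 17, not 14  no
2. C + G = 7 + 6 = 13; 13 > 11, bound 11 not met  no
3. D = 9 > 8, so we need B ≤ 21; B = 18 ≤ 21  yes
4. E + B + F = 7 + 18 + 2 = 27, not 24  no
5. B = 18 is in {17, 18, 23}  yes
6. F + C = 2 + 7 = 9; 9 < 11  yes
7. C = 7 is in {4, 7, 11}  yes
8. |9 − 2| = 7, not 5  no
9. A = 7 lies in [3, 9]  yes
10. G × B = 6 × 18 = 108  yes
11. values 6 ≤ 7 ≤ 9  yes

The assignment fails constraints 1, 2, 4, 8.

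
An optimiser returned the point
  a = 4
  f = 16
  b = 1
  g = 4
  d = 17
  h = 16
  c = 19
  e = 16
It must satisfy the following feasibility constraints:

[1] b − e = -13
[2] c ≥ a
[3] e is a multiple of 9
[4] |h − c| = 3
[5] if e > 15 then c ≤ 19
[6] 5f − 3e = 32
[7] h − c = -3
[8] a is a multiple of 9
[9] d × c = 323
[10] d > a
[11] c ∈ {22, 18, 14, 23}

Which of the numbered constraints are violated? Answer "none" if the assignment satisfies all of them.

Constraints 1, 3, 8, 11 are violated.

[1] b − e = 1 − 16 = -15, not -13  false
[2] c = 19, a = 4; 19 ≥ 4  true
[3] 16 = 9×1 + 7, so 9 does not divide 16  false
[4] |16 − 19| = 3  true
[5] e = 16 > 15, so we need c ≤ 19; c = 19 ≤ 19  true
[6] 5f − 3e = 5(16) − 3(16) = 32  true
[7] h − c = 16 − 19 = -3  true
[8] 4 = 9×0 + 4, so 9 does not divide 4  false
[9] d × c = 17 × 19 = 323  true
[10] d = 17, a = 4; 17 > 4  true
[11] c = 19 is not in {22, 18, 14, 23}  false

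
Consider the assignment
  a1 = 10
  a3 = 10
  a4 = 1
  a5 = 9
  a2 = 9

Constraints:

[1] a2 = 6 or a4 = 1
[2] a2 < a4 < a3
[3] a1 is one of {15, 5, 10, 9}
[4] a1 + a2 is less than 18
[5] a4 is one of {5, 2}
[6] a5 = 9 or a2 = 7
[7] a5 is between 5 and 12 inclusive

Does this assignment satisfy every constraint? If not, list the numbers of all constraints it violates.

Constraints 2, 4, 5 do not hold.

[1] a2 = 9 ≠ 6, but a4 = 1 = 1 (second disjunct) — holds.
[2] values 9, 1, 10; a2 = 9 is not < a4 = 1 — fails.
[3] a1 = 10 is in {15, 5, 10, 9} — holds.
[4] a1 + a2 = 10 + 9 = 19; 19 ≥ 18, bound 18 not met — fails.
[5] a4 = 1 is not in {5, 2} — fails.
[6] a5 = 9 = 9 (first disjunct) — holds.
[7] a5 = 9 lies in [5, 12] — holds.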